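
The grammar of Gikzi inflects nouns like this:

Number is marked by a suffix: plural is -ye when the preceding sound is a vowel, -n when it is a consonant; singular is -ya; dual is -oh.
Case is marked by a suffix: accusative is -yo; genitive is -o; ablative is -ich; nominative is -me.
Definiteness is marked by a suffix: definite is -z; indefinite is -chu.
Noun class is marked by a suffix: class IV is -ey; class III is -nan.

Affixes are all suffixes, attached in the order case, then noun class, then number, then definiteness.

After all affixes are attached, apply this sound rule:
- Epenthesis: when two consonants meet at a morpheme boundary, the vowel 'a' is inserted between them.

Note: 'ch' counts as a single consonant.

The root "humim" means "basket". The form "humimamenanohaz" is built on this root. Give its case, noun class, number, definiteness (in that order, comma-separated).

Segment: humim-me-nan-oh-z.
case: -me → nominative.
noun class: -nan → class III.
number: -oh → dual.
definiteness: -z → definite.

nominative, class III, dual, definite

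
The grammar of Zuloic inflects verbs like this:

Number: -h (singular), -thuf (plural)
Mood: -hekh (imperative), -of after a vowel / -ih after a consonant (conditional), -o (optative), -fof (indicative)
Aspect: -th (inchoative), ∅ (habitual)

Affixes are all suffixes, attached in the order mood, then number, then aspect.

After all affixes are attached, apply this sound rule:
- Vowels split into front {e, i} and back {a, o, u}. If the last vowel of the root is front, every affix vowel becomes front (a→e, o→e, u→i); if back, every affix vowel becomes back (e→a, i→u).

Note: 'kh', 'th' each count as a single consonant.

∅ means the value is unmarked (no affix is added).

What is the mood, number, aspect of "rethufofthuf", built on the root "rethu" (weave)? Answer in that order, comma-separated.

indicative, plural, habitual

Segment: rethu-fof-thuf.
mood: -fof → indicative.
number: -thuf → plural.
aspect: ∅ → habitual.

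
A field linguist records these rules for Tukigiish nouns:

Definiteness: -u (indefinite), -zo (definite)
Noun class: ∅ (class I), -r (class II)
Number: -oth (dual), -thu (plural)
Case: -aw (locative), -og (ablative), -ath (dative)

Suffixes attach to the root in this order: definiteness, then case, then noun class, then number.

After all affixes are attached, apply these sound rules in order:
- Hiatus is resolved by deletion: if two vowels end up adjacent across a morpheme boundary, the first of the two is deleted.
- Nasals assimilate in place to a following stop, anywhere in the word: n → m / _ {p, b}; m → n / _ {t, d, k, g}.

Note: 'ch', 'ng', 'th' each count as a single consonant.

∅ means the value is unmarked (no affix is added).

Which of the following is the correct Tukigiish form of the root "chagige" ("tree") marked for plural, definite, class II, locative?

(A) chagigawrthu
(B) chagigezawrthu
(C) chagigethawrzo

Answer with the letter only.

B

Attach definiteness definite -zo → chagigezo.
Attach case locative -aw → chagigezoaw.
Attach noun class class II -r → chagigezoawr.
Attach number plural -thu → chagigezoawrthu.
Apply vowel deletion: chagigezoawrthu → chagigezawrthu.
Nasal assimilation: no change.
So the correct form is chagigezawrthu, option (B).
(C) chagigethawrzo is wrong: it has the affixes in the wrong order.
(A) chagigawrthu is wrong: it uses indefinite instead of definite for definiteness.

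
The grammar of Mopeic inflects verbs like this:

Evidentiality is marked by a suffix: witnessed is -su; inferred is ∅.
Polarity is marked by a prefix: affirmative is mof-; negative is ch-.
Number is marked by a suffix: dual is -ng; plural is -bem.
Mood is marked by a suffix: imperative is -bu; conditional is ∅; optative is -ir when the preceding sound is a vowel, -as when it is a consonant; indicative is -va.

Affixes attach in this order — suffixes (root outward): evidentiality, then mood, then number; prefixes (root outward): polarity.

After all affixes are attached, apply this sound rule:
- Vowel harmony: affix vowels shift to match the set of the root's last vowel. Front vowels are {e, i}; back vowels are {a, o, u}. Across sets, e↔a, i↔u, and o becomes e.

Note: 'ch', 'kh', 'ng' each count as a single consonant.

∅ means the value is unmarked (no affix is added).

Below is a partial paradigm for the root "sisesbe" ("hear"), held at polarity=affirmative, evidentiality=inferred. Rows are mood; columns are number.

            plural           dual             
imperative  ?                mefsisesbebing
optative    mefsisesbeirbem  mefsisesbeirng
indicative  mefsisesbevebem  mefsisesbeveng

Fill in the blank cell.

Attach polarity affirmative mof- → mofsisesbe.
evidentiality = inferred: zero marking, form stays mofsisesbe.
Attach mood imperative -bu → mofsisesbebu.
Attach number plural -bem → mofsisesbebubem.
Apply vowel harmony: mofsisesbebubem → mefsisesbebibem.

mefsisesbebibem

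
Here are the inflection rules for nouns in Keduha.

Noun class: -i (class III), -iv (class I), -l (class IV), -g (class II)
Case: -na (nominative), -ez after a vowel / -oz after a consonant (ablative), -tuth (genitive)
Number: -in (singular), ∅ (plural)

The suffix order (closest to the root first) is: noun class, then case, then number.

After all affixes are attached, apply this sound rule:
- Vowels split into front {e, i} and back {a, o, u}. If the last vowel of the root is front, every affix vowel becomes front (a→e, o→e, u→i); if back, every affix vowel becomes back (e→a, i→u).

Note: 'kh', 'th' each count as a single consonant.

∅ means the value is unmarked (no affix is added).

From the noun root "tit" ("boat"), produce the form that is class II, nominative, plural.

titgne

Attach noun class class II -g → titg.
Attach case nominative -na → titgna.
number = plural: zero marking, form stays titgna.
Apply vowel harmony: titgna → titgne.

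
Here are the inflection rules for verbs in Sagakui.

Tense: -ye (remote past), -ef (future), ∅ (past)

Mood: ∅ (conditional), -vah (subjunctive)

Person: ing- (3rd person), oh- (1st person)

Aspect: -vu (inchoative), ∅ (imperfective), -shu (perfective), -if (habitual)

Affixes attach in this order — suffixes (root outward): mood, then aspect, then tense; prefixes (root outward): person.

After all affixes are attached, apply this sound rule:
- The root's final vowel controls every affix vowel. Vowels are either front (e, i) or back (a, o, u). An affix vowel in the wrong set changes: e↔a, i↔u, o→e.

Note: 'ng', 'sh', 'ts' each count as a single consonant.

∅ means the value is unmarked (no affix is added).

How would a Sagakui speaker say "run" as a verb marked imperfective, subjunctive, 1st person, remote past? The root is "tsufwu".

Attach mood subjunctive -vah → tsufwuvah.
aspect = imperfective: zero marking, form stays tsufwuvah.
Attach person 1st person oh- → ohtsufwuvah.
Attach tense remote past -ye → ohtsufwuvahye.
Apply vowel harmony: ohtsufwuvahye → ohtsufwuvahya.

ohtsufwuvahya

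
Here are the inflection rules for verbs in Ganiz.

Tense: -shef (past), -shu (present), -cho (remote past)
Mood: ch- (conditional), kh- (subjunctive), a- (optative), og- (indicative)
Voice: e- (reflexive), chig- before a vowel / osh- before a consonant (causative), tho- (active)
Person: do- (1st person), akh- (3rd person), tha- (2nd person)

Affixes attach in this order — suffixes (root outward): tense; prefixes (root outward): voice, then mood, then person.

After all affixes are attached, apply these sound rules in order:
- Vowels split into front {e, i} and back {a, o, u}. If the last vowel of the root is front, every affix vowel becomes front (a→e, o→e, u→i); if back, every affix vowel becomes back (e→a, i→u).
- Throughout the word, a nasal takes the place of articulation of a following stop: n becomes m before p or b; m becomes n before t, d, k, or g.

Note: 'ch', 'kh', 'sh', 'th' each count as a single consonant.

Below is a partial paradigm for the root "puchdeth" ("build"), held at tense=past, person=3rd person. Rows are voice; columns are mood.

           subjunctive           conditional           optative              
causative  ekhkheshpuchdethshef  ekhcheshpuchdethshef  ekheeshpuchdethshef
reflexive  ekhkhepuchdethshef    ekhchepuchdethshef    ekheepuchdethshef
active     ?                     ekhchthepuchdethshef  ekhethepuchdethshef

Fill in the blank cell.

Attach tense past -shef → puchdethshef.
Attach voice active tho- → thopuchdethshef.
Attach mood subjunctive kh- → khthopuchdethshef.
Attach person 3rd person akh- → akhkhthopuchdethshef.
Apply vowel harmony: akhkhthopuchdethshef → ekhkhthepuchdethshef.
Nasal assimilation: no change.

ekhkhthepuchdethshef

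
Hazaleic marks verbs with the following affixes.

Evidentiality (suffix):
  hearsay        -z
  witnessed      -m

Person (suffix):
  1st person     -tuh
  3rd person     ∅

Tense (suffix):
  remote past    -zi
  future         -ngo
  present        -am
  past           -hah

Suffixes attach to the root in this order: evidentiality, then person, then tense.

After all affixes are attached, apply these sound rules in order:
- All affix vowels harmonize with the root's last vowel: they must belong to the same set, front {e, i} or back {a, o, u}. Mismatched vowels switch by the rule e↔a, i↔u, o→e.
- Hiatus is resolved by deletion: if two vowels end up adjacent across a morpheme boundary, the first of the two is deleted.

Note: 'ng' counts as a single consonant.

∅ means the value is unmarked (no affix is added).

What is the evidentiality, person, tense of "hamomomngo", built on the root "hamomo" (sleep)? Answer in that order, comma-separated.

Segment: hamomo-m-ngo.
evidentiality: -m → witnessed.
person: ∅ → 3rd person.
tense: -ngo → future.

witnessed, 3rd person, future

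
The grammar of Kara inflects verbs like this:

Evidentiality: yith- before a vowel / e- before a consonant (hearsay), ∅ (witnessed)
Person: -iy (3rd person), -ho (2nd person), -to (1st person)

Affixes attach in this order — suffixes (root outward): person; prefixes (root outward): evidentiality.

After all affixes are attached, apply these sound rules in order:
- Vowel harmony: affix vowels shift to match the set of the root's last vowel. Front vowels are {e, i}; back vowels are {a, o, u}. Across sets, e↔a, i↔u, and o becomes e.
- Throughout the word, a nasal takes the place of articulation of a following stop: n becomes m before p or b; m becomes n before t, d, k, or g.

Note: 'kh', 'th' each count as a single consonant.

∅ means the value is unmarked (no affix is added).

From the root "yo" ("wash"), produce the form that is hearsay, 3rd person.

Attach evidentiality hearsay e- (before consonant 'y') → eyo.
Attach person 3rd person -iy → eyoiy.
Apply vowel harmony: eyoiy → ayouy.
Nasal assimilation: no change.

ayouy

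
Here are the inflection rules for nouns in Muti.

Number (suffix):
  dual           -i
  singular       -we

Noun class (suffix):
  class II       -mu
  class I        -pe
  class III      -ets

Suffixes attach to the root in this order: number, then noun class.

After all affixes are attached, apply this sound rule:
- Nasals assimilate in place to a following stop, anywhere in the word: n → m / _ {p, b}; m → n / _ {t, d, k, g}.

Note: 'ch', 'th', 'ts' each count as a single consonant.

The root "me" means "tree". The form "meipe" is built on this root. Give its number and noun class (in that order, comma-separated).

dual, class I

Segment: me-i-pe.
number: -i → dual.
noun class: -pe → class I.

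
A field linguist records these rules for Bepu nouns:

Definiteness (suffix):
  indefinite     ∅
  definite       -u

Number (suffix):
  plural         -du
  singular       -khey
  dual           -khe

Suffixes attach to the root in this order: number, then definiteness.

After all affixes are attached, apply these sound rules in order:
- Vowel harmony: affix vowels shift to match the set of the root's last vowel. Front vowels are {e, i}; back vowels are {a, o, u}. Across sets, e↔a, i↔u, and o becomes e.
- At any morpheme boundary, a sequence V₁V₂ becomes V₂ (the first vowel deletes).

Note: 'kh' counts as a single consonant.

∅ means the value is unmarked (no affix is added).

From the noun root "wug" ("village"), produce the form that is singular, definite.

Attach number singular -khey → wugkhey.
Attach definiteness definite -u → wugkheyu.
Apply vowel harmony: wugkheyu → wugkhayu.
Vowel deletion: no change.

wugkhayu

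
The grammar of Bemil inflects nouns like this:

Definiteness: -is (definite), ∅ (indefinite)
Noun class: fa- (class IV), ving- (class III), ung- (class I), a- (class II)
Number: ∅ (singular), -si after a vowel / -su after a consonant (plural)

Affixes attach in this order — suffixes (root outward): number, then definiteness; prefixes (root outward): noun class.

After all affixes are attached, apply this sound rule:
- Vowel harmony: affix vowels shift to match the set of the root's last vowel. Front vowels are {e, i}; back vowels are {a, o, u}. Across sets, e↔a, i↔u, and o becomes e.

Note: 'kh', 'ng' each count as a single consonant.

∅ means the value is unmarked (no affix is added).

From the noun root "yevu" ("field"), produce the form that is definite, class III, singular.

vungyevuus

number = singular: zero marking, form stays yevu.
Attach noun class class III ving- → vingyevu.
Attach definiteness definite -is → vingyevuis.
Apply vowel harmony: vingyevuis → vungyevuus.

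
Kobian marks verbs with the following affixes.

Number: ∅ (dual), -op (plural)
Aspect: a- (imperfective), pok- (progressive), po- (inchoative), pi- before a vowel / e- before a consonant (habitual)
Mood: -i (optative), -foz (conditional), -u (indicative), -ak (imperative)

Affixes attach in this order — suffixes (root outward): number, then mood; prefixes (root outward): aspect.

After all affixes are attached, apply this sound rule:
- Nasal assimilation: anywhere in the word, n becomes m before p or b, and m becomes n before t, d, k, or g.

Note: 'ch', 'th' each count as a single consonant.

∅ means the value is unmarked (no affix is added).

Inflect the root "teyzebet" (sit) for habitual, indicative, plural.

eteyzebetopu

Attach number plural -op → teyzebetop.
Attach aspect habitual e- (before consonant 't') → eteyzebetop.
Attach mood indicative -u → eteyzebetopu.
Nasal assimilation: no change.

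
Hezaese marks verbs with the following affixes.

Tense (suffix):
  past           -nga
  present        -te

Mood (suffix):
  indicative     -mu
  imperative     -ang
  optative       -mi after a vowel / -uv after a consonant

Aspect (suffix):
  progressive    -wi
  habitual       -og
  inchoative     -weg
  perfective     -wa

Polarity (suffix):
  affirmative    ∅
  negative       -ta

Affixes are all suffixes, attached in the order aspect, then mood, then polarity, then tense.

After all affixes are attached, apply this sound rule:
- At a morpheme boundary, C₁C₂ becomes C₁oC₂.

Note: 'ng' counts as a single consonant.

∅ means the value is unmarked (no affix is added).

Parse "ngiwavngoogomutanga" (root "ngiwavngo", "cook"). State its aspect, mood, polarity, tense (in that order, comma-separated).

Segment: ngiwavngo-og-mu-ta-nga.
aspect: -og → habitual.
mood: -mu → indicative.
polarity: -ta → negative.
tense: -nga → past.

habitual, indicative, negative, past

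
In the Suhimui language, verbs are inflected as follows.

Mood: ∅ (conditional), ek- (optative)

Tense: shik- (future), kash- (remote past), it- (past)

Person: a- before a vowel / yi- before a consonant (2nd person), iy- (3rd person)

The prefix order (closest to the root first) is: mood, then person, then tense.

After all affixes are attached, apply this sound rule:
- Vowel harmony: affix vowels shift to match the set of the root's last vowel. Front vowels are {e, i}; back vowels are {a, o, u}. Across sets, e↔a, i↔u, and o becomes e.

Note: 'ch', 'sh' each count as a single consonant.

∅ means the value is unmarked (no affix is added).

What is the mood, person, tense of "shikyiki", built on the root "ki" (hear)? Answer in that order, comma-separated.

conditional, 2nd person, future

Segment: shik-yi-ki.
mood: ∅ → conditional.
person: a/yi- → 2nd person.
tense: shik- → future.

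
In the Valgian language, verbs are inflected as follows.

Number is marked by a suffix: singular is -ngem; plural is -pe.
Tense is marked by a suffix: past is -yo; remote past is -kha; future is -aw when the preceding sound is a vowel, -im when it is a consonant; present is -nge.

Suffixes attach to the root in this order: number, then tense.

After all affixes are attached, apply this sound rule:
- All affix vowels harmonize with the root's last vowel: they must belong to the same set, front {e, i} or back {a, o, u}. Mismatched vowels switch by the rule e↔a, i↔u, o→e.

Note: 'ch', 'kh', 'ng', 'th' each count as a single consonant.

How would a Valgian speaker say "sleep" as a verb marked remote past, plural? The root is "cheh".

Attach number plural -pe → chehpe.
Attach tense remote past -kha → chehpekha.
Apply vowel harmony: chehpekha → chehpekhe.

chehpekhe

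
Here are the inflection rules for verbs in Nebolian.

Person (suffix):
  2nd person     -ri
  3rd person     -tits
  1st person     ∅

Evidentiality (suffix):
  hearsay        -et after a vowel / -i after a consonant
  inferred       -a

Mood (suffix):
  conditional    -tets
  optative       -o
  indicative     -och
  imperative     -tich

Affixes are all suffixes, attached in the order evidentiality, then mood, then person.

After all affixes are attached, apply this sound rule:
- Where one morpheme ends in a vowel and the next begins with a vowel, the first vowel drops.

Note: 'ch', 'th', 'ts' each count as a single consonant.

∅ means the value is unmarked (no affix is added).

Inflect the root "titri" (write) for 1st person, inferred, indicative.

titroch

Attach evidentiality inferred -a → titria.
Attach mood indicative -och → titriaoch.
person = 1st person: zero marking, form stays titriaoch.
Apply vowel deletion: titriaoch → titroch.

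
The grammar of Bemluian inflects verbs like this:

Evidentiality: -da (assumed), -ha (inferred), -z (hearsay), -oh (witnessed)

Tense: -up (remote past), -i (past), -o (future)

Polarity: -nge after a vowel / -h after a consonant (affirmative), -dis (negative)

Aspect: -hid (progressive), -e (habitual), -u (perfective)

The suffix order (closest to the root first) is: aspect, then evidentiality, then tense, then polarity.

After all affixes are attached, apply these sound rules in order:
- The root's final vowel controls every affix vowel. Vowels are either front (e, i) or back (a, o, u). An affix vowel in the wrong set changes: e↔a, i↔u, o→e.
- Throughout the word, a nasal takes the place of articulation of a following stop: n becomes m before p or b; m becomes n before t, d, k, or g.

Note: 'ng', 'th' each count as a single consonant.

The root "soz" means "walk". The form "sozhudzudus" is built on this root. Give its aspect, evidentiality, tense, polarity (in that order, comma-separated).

Segment: soz-hid-z-i-dis.
aspect: -hid → progressive.
evidentiality: -z → hearsay.
tense: -i → past.
polarity: -dis → negative.

progressive, hearsay, past, negative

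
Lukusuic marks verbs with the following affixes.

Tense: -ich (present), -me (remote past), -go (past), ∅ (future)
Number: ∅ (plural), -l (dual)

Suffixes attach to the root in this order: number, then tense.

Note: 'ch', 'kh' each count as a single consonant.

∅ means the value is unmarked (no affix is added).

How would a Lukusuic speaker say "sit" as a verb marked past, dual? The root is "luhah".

Attach number dual -l → luhahl.
Attach tense past -go → luhahlgo.

luhahlgo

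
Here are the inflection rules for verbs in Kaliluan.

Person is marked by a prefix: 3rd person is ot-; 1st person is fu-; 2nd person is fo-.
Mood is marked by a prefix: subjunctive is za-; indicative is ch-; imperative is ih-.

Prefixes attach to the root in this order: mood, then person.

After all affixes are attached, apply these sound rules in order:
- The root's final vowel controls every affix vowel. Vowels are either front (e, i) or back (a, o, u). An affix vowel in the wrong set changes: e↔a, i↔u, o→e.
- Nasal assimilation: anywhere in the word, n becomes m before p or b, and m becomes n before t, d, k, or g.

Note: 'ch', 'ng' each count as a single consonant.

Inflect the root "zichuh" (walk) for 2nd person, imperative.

Attach mood imperative ih- → ihzichuh.
Attach person 2nd person fo- → foihzichuh.
Apply vowel harmony: foihzichuh → fouhzichuh.
Nasal assimilation: no change.

fouhzichuh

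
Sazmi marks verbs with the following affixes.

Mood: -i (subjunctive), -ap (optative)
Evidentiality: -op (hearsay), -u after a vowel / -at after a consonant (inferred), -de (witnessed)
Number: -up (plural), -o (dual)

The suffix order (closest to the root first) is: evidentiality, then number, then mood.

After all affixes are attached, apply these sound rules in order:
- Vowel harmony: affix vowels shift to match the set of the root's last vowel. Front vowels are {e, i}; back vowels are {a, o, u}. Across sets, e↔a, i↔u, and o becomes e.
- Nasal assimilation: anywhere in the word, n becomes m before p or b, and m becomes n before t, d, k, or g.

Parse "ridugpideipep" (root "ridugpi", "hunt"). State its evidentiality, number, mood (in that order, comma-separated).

witnessed, plural, optative

Segment: ridugpi-de-up-ap.
evidentiality: -de → witnessed.
number: -up → plural.
mood: -ap → optative.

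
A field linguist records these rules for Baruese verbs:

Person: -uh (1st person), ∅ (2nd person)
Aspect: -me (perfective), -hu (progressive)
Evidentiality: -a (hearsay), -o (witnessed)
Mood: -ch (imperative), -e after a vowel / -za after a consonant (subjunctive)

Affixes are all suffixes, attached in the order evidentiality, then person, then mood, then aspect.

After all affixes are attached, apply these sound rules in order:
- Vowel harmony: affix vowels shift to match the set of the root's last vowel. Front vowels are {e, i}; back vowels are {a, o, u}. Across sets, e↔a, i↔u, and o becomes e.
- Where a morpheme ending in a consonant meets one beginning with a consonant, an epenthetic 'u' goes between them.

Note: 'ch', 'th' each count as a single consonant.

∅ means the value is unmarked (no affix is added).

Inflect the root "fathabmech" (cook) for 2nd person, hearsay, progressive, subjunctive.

fathabmecheehi

Attach evidentiality hearsay -a → fathabmecha.
person = 2nd person: zero marking, form stays fathabmecha.
Attach mood subjunctive -e (after vowel 'a') → fathabmechae.
Attach aspect progressive -hu → fathabmechaehu.
Apply vowel harmony: fathabmechaehu → fathabmecheehi.
Epenthesis: no change.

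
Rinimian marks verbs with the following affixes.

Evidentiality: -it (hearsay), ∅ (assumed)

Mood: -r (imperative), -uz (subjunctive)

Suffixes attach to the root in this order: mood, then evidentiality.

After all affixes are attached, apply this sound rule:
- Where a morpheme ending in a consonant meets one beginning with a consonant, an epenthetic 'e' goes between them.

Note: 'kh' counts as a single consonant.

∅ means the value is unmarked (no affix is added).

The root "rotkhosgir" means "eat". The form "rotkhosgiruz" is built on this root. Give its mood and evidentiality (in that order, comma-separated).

Segment: rotkhosgir-uz.
mood: -uz → subjunctive.
evidentiality: ∅ → assumed.

subjunctive, assumed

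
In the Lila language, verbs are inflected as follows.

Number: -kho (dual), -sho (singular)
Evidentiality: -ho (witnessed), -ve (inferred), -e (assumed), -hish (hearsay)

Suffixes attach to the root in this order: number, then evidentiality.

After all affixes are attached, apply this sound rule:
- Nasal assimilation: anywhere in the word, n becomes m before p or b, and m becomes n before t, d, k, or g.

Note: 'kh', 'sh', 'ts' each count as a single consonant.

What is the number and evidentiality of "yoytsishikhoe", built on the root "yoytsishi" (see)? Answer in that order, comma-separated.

dual, assumed

Segment: yoytsishi-kho-e.
number: -kho → dual.
evidentiality: -e → assumed.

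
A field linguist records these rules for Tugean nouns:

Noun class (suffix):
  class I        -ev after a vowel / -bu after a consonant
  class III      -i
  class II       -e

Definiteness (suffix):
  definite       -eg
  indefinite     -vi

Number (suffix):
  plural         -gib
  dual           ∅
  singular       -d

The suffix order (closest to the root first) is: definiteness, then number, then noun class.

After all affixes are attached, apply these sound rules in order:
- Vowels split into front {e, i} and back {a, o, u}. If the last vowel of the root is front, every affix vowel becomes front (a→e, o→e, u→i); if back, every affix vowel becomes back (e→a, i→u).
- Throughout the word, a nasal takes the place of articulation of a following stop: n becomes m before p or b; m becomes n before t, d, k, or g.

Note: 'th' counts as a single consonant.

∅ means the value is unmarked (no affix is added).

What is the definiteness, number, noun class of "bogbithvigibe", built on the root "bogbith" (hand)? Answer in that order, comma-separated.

indefinite, plural, class II

Segment: bogbith-vi-gib-e.
definiteness: -vi → indefinite.
number: -gib → plural.
noun class: -e → class II.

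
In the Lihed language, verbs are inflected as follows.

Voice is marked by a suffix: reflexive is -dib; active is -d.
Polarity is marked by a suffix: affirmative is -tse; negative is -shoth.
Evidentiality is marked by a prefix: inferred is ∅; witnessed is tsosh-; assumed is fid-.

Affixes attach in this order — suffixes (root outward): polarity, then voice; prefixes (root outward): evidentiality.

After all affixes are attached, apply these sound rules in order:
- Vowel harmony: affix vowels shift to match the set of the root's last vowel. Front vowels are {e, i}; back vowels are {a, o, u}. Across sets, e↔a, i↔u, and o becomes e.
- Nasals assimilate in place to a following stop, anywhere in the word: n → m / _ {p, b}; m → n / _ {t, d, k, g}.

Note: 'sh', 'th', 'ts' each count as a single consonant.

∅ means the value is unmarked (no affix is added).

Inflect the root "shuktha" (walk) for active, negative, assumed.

Attach polarity negative -shoth → shukthashoth.
Attach evidentiality assumed fid- → fidshukthashoth.
Attach voice active -d → fidshukthashothd.
Apply vowel harmony: fidshukthashothd → fudshukthashothd.
Nasal assimilation: no change.

fudshukthashothd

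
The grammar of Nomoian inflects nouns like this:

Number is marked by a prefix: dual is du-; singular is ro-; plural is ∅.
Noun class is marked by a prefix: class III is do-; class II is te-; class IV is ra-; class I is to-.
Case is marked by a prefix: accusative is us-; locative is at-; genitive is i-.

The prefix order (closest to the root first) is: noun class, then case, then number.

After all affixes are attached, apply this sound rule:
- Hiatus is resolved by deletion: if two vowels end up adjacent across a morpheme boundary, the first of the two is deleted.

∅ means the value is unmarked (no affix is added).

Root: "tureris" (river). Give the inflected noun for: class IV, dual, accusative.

dusratureris

Attach noun class class IV ra- → ratureris.
Attach case accusative us- → usratureris.
Attach number dual du- → duusratureris.
Apply vowel deletion: duusratureris → dusratureris.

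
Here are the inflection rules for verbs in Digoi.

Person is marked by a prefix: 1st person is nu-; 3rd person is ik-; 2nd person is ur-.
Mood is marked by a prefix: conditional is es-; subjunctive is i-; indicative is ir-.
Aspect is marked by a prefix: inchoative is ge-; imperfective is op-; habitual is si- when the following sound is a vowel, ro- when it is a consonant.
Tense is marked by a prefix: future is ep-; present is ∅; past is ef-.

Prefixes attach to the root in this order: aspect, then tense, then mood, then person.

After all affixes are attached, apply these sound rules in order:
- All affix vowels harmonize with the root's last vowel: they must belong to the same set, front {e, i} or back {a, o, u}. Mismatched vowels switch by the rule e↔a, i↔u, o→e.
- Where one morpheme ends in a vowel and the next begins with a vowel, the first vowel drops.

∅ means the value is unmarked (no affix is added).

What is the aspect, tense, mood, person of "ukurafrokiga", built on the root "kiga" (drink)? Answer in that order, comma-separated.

Segment: ik-ir-ef-ro-kiga.
aspect: si/ro- → habitual.
tense: ef- → past.
mood: ir- → indicative.
person: ik- → 3rd person.

habitual, past, indicative, 3rd person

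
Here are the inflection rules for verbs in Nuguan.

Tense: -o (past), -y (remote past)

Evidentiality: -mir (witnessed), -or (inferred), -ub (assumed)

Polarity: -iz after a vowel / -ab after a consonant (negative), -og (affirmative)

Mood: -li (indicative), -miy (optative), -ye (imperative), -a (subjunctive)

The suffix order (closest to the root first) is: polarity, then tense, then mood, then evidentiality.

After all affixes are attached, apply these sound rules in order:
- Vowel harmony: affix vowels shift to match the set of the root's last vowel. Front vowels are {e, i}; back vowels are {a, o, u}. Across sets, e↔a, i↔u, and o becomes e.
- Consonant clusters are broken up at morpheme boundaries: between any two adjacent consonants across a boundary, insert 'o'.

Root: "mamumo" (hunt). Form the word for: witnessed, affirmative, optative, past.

Attach polarity affirmative -og → mamumoog.
Attach tense past -o → mamumoogo.
Attach mood optative -miy → mamumoogomiy.
Attach evidentiality witnessed -mir → mamumoogomiymir.
Apply vowel harmony: mamumoogomiymir → mamumoogomuymur.
Apply epenthesis: mamumoogomuymur → mamumoogomuyomur.

mamumoogomuyomur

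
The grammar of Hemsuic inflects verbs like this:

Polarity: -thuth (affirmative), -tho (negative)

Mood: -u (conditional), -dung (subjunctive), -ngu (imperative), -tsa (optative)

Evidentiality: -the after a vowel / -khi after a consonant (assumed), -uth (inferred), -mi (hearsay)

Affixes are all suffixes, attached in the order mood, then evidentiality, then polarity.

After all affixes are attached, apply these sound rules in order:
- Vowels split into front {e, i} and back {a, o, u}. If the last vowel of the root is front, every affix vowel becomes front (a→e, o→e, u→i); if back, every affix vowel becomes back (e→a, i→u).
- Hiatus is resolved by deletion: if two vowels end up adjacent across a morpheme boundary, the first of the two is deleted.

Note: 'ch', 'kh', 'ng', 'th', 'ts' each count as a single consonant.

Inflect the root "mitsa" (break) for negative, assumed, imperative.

mitsanguthatho

Attach mood imperative -ngu → mitsangu.
Attach evidentiality assumed -the (after vowel 'u') → mitsanguthe.
Attach polarity negative -tho → mitsanguthetho.
Apply vowel harmony: mitsanguthetho → mitsanguthatho.
Vowel deletion: no change.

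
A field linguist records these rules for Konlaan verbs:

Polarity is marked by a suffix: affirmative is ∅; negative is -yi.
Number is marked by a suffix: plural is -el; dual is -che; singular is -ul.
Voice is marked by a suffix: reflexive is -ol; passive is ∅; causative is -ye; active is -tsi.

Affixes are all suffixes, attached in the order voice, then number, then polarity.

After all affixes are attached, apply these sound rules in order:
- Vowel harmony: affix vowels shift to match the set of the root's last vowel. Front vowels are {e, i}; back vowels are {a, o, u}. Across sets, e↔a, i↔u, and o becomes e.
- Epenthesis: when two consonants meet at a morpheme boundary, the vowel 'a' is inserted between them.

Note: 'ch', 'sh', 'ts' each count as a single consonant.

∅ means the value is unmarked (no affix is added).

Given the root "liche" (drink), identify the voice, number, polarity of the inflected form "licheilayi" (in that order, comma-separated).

passive, singular, negative

Segment: liche-ul-yi.
voice: ∅ → passive.
number: -ul → singular.
polarity: -yi → negative.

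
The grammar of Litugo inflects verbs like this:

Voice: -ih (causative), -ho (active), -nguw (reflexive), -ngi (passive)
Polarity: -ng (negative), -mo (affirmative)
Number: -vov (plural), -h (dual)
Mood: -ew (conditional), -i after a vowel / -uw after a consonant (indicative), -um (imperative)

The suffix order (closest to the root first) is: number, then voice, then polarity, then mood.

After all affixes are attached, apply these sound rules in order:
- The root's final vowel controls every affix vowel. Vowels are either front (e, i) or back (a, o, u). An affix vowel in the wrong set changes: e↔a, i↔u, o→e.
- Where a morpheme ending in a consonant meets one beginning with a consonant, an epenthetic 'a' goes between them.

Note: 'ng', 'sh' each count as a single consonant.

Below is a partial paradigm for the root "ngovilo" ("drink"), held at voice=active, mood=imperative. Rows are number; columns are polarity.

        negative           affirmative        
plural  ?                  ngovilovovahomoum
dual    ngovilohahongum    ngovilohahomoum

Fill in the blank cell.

Attach number plural -vov → ngovilovov.
Attach voice active -ho → ngovilovovho.
Attach polarity negative -ng → ngovilovovhong.
Attach mood imperative -um → ngovilovovhongum.
Vowel harmony: no change.
Apply epenthesis: ngovilovovhongum → ngovilovovahongum.

ngovilovovahongum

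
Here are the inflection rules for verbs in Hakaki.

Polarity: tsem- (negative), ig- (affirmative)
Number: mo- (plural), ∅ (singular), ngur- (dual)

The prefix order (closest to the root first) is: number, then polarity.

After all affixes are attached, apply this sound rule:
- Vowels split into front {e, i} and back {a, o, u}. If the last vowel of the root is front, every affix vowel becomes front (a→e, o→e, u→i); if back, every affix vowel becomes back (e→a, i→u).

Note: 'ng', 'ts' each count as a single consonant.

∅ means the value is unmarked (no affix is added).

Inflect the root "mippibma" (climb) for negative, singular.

tsammippibma

number = singular: zero marking, form stays mippibma.
Attach polarity negative tsem- → tsemmippibma.
Apply vowel harmony: tsemmippibma → tsammippibma.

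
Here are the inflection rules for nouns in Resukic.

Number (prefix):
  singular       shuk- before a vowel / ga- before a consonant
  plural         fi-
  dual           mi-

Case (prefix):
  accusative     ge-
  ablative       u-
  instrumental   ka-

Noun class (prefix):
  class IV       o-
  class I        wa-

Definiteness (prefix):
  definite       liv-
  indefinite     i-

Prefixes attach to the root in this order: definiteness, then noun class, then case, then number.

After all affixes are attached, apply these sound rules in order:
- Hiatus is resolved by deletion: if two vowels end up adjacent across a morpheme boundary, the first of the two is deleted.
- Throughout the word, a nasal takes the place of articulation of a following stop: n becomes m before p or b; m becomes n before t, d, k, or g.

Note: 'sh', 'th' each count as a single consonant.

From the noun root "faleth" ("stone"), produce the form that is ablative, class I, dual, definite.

muwalivfaleth

Attach definiteness definite liv- → livfaleth.
Attach noun class class I wa- → walivfaleth.
Attach case ablative u- → uwalivfaleth.
Attach number dual mi- → miuwalivfaleth.
Apply vowel deletion: miuwalivfaleth → muwalivfaleth.
Nasal assimilation: no change.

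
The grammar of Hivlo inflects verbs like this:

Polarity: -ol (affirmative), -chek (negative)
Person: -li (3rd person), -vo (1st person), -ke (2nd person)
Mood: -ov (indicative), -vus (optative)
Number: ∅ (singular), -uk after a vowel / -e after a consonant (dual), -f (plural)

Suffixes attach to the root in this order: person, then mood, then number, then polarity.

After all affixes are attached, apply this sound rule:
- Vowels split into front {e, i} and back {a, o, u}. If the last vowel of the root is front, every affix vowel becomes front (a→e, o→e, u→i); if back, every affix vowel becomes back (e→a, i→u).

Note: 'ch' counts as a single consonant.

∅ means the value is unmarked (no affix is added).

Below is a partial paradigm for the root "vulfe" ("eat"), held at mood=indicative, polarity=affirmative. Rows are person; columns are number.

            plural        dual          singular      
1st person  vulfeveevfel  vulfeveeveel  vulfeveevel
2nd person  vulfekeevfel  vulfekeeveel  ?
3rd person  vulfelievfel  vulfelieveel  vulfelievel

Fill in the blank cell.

vulfekeevel

Attach person 2nd person -ke → vulfeke.
Attach mood indicative -ov → vulfekeov.
number = singular: zero marking, form stays vulfekeov.
Attach polarity affirmative -ol → vulfekeovol.
Apply vowel harmony: vulfekeovol → vulfekeevel.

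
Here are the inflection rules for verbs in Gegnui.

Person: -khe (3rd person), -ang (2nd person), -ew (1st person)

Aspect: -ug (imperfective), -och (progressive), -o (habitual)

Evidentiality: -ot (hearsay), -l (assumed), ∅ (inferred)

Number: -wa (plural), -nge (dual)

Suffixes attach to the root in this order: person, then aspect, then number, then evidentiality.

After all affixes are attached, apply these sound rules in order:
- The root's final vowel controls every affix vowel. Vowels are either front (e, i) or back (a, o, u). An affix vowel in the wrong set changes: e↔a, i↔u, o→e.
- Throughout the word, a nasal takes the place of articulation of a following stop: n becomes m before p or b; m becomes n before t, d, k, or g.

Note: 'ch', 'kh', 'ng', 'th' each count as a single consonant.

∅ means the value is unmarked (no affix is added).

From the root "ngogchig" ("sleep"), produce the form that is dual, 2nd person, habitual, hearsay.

ngogchigengengeet

Attach person 2nd person -ang → ngogchigang.
Attach aspect habitual -o → ngogchigango.
Attach number dual -nge → ngogchigangonge.
Attach evidentiality hearsay -ot → ngogchigangongeot.
Apply vowel harmony: ngogchigangongeot → ngogchigengengeet.
Nasal assimilation: no change.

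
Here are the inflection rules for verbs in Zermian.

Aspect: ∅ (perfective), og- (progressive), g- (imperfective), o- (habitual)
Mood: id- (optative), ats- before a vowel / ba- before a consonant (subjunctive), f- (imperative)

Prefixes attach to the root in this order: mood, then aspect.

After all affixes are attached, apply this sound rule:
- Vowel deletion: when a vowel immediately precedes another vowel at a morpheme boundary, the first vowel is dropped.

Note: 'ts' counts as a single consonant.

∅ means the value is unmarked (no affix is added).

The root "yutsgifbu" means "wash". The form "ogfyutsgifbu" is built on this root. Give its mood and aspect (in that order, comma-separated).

Segment: og-f-yutsgifbu.
mood: f- → imperative.
aspect: og- → progressive.

imperative, progressive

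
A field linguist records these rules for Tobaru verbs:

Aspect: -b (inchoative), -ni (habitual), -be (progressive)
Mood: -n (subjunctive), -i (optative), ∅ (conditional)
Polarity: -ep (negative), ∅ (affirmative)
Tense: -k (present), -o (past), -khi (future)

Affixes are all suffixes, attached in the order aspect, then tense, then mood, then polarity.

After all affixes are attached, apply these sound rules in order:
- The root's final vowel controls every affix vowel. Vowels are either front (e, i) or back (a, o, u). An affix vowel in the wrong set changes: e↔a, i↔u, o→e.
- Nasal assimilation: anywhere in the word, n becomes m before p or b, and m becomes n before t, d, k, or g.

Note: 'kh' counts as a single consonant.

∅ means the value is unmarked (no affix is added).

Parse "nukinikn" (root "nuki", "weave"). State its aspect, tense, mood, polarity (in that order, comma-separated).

Segment: nuki-ni-k-n.
aspect: -ni → habitual.
tense: -k → present.
mood: -n → subjunctive.
polarity: ∅ → affirmative.

habitual, present, subjunctive, affirmative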